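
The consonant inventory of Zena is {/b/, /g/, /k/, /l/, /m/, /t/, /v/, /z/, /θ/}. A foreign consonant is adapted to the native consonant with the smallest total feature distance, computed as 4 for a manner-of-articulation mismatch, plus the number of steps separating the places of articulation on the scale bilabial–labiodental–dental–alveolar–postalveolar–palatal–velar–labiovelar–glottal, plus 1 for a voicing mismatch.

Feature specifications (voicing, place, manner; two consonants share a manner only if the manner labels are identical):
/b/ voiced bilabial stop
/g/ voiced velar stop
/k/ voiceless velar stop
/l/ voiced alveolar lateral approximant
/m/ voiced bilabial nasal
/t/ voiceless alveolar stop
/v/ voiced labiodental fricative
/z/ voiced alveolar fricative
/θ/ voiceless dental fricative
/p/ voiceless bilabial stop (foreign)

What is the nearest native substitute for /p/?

b

/b/ is closest: same manner (stop), place distance 0 (bilabial→bilabial), voicing differs (+1); total 1. Next closest is /t/ at distance 3.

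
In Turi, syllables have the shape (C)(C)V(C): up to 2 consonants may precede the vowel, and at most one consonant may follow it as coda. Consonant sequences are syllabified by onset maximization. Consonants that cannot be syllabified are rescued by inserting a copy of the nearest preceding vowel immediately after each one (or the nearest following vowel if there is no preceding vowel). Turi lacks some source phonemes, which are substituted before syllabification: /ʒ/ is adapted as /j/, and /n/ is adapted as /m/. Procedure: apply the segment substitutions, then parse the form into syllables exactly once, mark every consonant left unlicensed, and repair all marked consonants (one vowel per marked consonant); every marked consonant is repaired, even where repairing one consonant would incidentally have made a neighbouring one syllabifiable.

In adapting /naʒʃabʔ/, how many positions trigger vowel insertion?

After substitution the input is /majʃabʔ/.
The unsyllabifiable consonants are /ʔ/; each receives one epenthetic vowel.

1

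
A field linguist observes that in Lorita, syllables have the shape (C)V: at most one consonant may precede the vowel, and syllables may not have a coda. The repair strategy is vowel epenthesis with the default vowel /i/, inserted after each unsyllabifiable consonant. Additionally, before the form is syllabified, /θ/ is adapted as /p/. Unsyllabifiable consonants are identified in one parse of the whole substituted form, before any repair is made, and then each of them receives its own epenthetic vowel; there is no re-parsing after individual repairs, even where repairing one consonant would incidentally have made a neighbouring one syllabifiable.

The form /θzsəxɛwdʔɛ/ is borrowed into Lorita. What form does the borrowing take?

Substitution: /θ/ → /p/, giving /pzsəxɛwdʔɛ/.
The consonants /p/, /z/, /w/, /d/ cannot be parsed into a legal (C)V syllable (no codas are permitted; onsets are limited to one consonant).
Each unlicensed consonant becomes the onset of a new syllable: /p/ → /pi/, /z/ → /zi/, /w/ → /wi/, /d/ → /di/.

pizisəxɛwidiʔɛ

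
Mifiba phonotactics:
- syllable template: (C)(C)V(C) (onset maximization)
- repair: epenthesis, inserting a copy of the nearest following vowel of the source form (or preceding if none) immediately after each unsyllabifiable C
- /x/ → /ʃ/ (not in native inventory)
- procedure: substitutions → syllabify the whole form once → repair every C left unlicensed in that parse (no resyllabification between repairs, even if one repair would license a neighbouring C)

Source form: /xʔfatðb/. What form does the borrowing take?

Substitution: /x/ → /ʃ/, giving /ʃʔfatðb/.
Syllabifying with onset maximization leaves /ʃ/, /ð/, /b/ stranded (at most one coda consonant is licensed; onsets may contain at most 2 consonants).
Each unlicensed consonant becomes the onset of a new syllable: /ʃ/ → /ʃa/, /ð/ → /ða/, /b/ → /ba/.

ʃaʔfatðaba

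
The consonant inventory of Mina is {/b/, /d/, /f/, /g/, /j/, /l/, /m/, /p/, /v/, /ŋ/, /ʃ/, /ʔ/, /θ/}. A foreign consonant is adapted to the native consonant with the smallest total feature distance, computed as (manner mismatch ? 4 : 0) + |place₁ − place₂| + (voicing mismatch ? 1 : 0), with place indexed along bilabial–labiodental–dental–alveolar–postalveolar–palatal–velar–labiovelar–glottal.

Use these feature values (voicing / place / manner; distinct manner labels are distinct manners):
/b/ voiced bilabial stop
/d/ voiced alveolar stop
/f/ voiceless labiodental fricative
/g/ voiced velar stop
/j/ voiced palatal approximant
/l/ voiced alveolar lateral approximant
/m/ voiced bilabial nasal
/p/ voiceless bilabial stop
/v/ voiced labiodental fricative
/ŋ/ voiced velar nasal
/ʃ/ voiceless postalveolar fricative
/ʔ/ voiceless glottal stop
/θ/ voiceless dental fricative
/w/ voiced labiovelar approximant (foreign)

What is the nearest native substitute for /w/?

/j/ is closest: same manner (approximant), place distance 2 (labiovelar→palatal), same voicing; total 2. Next closest is /g/ at distance 5.

j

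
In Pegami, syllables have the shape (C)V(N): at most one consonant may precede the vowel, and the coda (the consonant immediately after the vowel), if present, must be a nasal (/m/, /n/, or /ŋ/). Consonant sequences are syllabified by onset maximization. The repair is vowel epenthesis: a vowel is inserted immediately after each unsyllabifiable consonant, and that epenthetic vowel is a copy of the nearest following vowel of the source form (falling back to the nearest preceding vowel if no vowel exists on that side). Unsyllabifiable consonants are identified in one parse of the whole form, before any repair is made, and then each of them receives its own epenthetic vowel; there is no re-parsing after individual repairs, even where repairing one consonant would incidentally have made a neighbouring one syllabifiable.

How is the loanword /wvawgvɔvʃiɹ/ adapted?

Under (C)V(N), the unsyllabifiable consonants are /w/, /w/, /g/, /v/, /ɹ/ (only a nasal (/m/, /n/, or /ŋ/) is licensed in coda position; onsets are limited to one consonant).
Epenthesis after each stranded consonant: /w/ → /wa/, /w/ → /wɔ/, /g/ → /gɔ/, /v/ → /vi/, /ɹ/ → /ɹi/.

wavawɔgɔvɔviʃiɹi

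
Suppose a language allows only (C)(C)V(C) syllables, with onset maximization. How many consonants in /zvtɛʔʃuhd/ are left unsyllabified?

2

Syllabifying with onset maximization leaves /z/, /d/ stranded (at most one coda consonant is licensed; onsets may contain at most 2 consonants).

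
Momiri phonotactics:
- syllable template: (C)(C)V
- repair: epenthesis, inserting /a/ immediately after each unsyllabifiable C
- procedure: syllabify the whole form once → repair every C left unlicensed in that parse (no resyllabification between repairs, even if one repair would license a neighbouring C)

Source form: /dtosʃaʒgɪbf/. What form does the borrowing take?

The consonants /b/, /f/ cannot be parsed into a legal (C)(C)V syllable (no codas are permitted; onsets may contain at most 2 consonants).
Each unlicensed consonant becomes the onset of a new syllable: /b/ → /ba/, /f/ → /fa/.

dtosʃaʒgɪbafa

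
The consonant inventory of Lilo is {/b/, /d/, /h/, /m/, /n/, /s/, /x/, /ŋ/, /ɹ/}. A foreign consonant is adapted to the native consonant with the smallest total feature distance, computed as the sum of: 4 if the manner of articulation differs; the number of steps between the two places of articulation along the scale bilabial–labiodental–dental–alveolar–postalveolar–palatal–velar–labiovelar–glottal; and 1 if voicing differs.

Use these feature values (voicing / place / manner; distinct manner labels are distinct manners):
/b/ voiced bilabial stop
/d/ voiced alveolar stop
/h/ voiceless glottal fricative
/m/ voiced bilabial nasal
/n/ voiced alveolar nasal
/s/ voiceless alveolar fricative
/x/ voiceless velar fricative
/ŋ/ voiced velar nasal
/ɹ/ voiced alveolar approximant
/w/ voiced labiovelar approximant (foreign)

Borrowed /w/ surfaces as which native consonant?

ɹ

/ɹ/ is closest: same manner (approximant), place distance 4 (labiovelar→alveolar), same voicing; total 4. Next closest is /ŋ/ at distance 5.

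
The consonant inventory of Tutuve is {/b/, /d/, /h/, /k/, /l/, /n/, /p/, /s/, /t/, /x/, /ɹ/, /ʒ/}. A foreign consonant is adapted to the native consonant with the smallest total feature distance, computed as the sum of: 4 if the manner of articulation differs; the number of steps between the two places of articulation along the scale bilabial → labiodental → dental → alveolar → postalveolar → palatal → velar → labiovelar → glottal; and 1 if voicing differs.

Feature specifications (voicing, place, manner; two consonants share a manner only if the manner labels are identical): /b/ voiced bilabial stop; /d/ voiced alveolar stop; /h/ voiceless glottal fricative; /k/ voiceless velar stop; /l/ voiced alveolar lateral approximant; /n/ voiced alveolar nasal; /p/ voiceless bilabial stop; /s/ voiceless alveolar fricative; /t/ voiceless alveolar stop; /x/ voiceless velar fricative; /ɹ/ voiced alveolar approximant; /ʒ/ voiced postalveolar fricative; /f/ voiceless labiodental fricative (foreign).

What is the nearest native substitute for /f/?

s

/s/ is closest: same manner (fricative), place distance 2 (labiodental→alveolar), same voicing; total 2. Next closest is /ʒ/ at distance 4.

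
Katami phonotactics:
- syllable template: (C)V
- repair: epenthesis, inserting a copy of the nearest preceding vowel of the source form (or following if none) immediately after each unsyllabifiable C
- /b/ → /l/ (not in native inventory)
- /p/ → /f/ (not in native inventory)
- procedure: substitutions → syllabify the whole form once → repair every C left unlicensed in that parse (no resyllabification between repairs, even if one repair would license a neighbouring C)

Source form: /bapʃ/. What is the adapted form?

lafaʃa

Substitution: /b/ → /l/, /p/ → /f/, giving /lafʃ/.
Under (C)V, the unsyllabifiable consonants are /f/, /ʃ/ (no codas are permitted; onsets are limited to one consonant).
Inserting the epenthetic vowel yields /f/ → /fa/, /ʃ/ → /ʃa/.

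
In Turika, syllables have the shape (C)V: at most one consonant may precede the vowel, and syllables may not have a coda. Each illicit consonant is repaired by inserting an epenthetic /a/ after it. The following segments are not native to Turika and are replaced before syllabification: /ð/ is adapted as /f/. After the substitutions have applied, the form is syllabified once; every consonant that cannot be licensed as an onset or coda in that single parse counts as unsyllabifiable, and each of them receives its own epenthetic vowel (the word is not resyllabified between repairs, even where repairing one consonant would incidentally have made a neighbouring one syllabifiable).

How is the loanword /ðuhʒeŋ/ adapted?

Substitution: /ð/ → /f/, giving /fuhʒeŋ/.
Syllabifying with onset maximization leaves /h/, /ŋ/ stranded (no codas are permitted; onsets are limited to one consonant).
Epenthesis after each stranded consonant: /h/ → /ha/, /ŋ/ → /ŋa/.

fuhaʒeŋa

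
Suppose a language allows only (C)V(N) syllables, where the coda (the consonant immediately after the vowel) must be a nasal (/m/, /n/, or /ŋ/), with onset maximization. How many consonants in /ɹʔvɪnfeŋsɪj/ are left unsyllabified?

Syllabifying with onset maximization leaves /ɹ/, /ʔ/, /j/ stranded (only a nasal (/m/, /n/, or /ŋ/) is licensed in coda position; onsets are limited to one consonant).

3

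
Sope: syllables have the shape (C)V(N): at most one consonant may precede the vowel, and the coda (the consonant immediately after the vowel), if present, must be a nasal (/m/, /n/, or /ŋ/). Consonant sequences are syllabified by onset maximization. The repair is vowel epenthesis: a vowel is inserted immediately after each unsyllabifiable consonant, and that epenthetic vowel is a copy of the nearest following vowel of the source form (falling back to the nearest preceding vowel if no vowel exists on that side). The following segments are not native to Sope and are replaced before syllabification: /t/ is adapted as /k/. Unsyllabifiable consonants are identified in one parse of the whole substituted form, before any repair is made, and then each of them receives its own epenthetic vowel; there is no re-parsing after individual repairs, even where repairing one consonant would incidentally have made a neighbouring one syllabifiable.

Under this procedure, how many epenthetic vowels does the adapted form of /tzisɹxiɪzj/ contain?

5

After substitution the input is /kzisɹxiɪzj/.
The unsyllabifiable consonants are /k/, /s/, /ɹ/, /z/, /j/; each receives one epenthetic vowel.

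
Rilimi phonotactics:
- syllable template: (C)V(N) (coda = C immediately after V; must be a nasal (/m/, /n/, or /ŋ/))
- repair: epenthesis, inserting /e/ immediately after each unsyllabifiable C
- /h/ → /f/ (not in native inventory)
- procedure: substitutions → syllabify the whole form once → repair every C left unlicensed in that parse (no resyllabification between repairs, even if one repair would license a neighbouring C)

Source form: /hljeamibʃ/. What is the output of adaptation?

Substitution: /h/ → /f/, giving /fljeamibʃ/.
The consonants /f/, /l/, /b/, /ʃ/ cannot be parsed into a legal (C)V(N) syllable (only a nasal (/m/, /n/, or /ŋ/) is licensed in coda position; onsets are limited to one consonant).
Epenthesis after each stranded consonant: /f/ → /fe/, /l/ → /le/, /b/ → /be/, /ʃ/ → /ʃe/.

felejeamibeʃe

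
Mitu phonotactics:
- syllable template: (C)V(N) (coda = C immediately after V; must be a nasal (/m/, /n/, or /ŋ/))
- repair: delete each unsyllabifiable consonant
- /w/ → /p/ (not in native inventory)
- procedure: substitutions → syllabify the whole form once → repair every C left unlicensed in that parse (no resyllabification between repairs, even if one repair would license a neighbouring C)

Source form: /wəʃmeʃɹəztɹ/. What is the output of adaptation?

pəmeɹə

Substitution: /w/ → /p/, giving /pəʃmeʃɹəztɹ/.
Syllabifying with onset maximization leaves /ʃ/, /ʃ/, /z/, /t/, /ɹ/ stranded (only a nasal (/m/, /n/, or /ŋ/) is licensed in coda position; onsets are limited to one consonant).
Deletion applies to /ʃ/, /ʃ/, /z/, /t/, /ɹ/.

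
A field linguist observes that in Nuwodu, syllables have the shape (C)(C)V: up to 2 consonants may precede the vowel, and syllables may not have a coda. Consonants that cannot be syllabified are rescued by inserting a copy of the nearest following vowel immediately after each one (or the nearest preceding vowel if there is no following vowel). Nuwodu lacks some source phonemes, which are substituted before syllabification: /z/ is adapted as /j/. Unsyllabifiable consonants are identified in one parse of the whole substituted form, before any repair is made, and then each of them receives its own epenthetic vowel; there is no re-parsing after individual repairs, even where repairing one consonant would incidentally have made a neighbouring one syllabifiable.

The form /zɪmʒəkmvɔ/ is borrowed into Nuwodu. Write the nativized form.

jɪmʒəkɔmvɔ

Substitution: /z/ → /j/, giving /jɪmʒəkmvɔ/.
Under (C)(C)V, the unsyllabifiable consonants are /k/ (no codas are permitted; onsets may contain at most 2 consonants).
Each unlicensed consonant becomes the onset of a new syllable: /k/ → /kɔ/.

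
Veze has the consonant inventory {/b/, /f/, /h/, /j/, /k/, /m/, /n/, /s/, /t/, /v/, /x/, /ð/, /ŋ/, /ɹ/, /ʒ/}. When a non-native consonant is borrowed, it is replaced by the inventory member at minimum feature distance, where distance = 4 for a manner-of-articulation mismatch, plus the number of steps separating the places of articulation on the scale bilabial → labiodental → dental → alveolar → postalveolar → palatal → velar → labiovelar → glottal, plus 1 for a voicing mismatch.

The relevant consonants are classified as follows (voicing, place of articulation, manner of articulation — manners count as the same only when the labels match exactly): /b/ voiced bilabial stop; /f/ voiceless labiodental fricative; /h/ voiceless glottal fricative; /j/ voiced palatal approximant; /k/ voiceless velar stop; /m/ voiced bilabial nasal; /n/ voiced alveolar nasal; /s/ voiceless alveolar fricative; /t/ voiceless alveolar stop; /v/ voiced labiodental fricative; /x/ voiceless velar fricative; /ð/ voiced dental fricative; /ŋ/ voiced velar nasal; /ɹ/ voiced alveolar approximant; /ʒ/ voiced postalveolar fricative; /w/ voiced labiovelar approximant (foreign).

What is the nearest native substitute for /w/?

/j/ is closest: same manner (approximant), place distance 2 (labiovelar→palatal), same voicing; total 2. Next closest is /ɹ/ at distance 4.

j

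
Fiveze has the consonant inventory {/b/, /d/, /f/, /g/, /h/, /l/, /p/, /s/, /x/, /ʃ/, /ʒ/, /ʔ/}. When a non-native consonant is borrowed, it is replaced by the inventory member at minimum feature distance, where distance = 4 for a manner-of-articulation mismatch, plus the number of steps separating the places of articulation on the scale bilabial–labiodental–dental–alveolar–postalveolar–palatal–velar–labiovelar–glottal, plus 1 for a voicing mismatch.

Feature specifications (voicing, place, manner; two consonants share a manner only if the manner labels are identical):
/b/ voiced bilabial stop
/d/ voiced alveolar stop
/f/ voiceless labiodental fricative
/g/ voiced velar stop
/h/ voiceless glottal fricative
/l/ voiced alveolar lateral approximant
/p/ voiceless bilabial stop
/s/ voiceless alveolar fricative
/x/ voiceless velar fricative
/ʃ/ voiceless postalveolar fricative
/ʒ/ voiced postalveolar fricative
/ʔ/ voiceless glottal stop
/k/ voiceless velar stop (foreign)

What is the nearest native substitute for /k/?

g

/g/ is closest: same manner (stop), place distance 0 (velar→velar), voicing differs (+1); total 1. Next closest is /ʔ/ at distance 2.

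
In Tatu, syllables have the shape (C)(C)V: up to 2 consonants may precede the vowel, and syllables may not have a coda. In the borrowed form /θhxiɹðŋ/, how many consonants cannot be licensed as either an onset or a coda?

Under (C)(C)V, the unsyllabifiable consonants are /θ/, /ɹ/, /ð/, /ŋ/ (no codas are permitted; onsets may contain at most 2 consonants).

4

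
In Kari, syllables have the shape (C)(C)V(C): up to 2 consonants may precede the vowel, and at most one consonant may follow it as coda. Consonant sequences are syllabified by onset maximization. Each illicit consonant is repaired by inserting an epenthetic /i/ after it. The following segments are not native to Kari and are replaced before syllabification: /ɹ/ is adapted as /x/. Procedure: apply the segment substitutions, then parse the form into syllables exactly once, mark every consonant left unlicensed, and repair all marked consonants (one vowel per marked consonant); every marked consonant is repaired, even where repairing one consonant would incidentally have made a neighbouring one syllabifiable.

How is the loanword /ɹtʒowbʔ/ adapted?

xitʒowbiʔi

Substitution: /ɹ/ → /x/, giving /xtʒowbʔ/.
Syllabifying with onset maximization leaves /x/, /b/, /ʔ/ stranded (at most one coda consonant is licensed; onsets may contain at most 2 consonants).
Each unlicensed consonant becomes the onset of a new syllable: /x/ → /xi/, /b/ → /bi/, /ʔ/ → /ʔi/.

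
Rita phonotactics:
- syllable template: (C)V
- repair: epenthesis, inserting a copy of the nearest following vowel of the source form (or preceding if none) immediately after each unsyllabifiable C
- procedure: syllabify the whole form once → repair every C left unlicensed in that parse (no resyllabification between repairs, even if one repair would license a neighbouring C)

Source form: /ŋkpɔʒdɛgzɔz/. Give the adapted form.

The consonants /ŋ/, /k/, /ʒ/, /g/, /z/ cannot be parsed into a legal (C)V syllable (no codas are permitted; onsets are limited to one consonant).
Inserting the epenthetic vowel yields /ŋ/ → /ŋɔ/, /k/ → /kɔ/, /ʒ/ → /ʒɛ/, /g/ → /gɔ/, /z/ → /zɔ/.

ŋɔkɔpɔʒɛdɛgɔzɔzɔ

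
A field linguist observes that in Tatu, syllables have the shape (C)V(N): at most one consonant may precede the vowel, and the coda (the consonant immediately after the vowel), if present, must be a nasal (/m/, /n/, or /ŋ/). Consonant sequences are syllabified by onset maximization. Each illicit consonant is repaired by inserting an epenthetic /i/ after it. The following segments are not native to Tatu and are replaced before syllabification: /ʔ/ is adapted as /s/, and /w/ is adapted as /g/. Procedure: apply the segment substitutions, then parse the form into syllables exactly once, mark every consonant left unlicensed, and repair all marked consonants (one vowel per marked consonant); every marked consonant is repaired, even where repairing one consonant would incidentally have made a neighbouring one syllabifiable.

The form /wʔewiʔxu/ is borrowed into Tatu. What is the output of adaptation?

gisegisixu

Substitution: /w/ → /g/, /ʔ/ → /s/, giving /gsegisxu/.
The consonants /g/, /s/ cannot be parsed into a legal (C)V(N) syllable (only a nasal (/m/, /n/, or /ŋ/) is licensed in coda position; onsets are limited to one consonant).
Epenthesis after each stranded consonant: /g/ → /gi/, /s/ → /si/.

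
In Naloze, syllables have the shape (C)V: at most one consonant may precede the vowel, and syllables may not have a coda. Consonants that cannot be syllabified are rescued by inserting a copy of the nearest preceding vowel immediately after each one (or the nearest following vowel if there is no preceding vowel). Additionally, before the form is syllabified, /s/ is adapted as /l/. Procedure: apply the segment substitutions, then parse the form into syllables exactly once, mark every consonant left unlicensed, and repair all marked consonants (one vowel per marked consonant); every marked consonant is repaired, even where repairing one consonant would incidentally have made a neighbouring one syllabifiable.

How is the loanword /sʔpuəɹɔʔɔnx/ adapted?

luʔupuəɹɔʔɔnɔxɔ

Substitution: /s/ → /l/, giving /lʔpuəɹɔʔɔnx/.
Under (C)V, the unsyllabifiable consonants are /l/, /ʔ/, /n/, /x/ (no codas are permitted; onsets are limited to one consonant).
Each unlicensed consonant becomes the onset of a new syllable: /l/ → /lu/, /ʔ/ → /ʔu/, /n/ → /nɔ/, /x/ → /xɔ/.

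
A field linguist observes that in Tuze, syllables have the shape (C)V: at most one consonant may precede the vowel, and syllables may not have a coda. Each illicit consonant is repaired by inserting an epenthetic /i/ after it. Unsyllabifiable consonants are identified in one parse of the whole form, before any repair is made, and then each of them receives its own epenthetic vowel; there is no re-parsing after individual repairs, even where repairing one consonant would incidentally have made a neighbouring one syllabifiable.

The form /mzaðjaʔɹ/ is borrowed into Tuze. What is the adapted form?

Syllabifying with onset maximization leaves /m/, /ð/, /ʔ/, /ɹ/ stranded (no codas are permitted; onsets are limited to one consonant).
Each unlicensed consonant becomes the onset of a new syllable: /m/ → /mi/, /ð/ → /ði/, /ʔ/ → /ʔi/, /ɹ/ → /ɹi/.

mizaðijaʔiɹi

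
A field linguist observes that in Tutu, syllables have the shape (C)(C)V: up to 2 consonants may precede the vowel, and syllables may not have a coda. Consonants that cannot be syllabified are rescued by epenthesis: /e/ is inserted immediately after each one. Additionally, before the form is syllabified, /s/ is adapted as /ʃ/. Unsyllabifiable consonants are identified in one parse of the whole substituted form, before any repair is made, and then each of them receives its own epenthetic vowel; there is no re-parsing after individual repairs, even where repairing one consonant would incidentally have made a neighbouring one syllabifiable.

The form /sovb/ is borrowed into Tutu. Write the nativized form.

Substitution: /s/ → /ʃ/, giving /ʃovb/.
Syllabifying with onset maximization leaves /v/, /b/ stranded (no codas are permitted; onsets may contain at most 2 consonants).
Each unlicensed consonant becomes the onset of a new syllable: /v/ → /ve/, /b/ → /be/.

ʃovebe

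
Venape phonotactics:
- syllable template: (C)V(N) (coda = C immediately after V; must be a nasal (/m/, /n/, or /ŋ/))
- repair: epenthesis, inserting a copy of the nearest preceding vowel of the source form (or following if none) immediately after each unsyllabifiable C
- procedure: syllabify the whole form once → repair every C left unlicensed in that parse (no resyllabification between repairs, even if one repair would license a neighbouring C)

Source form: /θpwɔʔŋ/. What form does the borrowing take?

θɔpɔwɔʔɔŋɔ

Syllabifying with onset maximization leaves /θ/, /p/, /ʔ/, /ŋ/ stranded (only a nasal (/m/, /n/, or /ŋ/) is licensed in coda position; onsets are limited to one consonant).
Each unlicensed consonant becomes the onset of a new syllable: /θ/ → /θɔ/, /p/ → /pɔ/, /ʔ/ → /ʔɔ/, /ŋ/ → /ŋɔ/.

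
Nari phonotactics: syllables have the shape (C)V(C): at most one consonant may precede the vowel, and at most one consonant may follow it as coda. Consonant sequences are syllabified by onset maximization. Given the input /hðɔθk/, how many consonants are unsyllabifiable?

2

Syllabifying with onset maximization leaves /h/, /k/ stranded (at most one coda consonant is licensed; onsets are limited to one consonant).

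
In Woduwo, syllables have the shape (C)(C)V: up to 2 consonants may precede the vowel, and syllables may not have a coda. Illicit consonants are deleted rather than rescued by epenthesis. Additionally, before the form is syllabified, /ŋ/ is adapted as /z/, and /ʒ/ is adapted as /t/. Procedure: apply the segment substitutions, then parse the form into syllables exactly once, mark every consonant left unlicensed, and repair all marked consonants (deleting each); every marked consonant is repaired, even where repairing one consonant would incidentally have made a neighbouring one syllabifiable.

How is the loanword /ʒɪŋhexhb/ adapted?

tɪzhe

Substitution: /ʒ/ → /t/, /ŋ/ → /z/, giving /tɪzhexhb/.
The consonants /x/, /h/, /b/ cannot be parsed into a legal (C)(C)V syllable (no codas are permitted; onsets may contain at most 2 consonants).
Deleting the stranded consonants removes /x/, /h/, /b/.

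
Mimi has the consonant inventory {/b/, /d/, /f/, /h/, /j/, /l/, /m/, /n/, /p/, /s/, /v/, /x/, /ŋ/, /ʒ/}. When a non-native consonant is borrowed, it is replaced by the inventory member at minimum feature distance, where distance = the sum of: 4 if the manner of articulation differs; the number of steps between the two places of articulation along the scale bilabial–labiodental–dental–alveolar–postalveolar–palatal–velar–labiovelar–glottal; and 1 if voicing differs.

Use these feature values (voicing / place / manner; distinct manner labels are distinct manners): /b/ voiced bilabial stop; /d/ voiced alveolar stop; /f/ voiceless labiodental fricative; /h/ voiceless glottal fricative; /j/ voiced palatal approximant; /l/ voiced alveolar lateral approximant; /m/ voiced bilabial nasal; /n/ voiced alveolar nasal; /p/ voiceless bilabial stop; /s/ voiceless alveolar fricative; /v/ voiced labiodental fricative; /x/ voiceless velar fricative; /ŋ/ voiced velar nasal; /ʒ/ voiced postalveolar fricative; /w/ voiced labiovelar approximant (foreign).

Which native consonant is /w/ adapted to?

j

/j/ is closest: same manner (approximant), place distance 2 (labiovelar→palatal), same voicing; total 2. Next closest is /ŋ/ at distance 5.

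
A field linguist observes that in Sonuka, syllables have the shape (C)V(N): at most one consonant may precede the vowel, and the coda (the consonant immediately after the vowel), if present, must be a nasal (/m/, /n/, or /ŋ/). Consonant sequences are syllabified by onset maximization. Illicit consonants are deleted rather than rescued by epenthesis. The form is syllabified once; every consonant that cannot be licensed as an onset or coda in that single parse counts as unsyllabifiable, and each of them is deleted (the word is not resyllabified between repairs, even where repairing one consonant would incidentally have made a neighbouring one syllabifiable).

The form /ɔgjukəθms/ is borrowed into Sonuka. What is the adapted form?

ɔjukə

Syllabifying with onset maximization leaves /g/, /θ/, /m/, /s/ stranded (only a nasal (/m/, /n/, or /ŋ/) is licensed in coda position; onsets are limited to one consonant).
Each unlicensed consonant is deleted: /g/, /θ/, /m/, /s/.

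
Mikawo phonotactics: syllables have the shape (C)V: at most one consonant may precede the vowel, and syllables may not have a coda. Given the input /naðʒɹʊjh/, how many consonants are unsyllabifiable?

The consonants /ð/, /ʒ/, /j/, /h/ cannot be parsed into a legal (C)V syllable (no codas are permitted; onsets are limited to one consonant).

4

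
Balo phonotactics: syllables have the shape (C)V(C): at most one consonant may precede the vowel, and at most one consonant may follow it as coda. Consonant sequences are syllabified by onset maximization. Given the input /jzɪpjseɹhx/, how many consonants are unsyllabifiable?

4

The consonants /j/, /j/, /h/, /x/ cannot be parsed into a legal (C)V(C) syllable (at most one coda consonant is licensed; onsets are limited to one consonant).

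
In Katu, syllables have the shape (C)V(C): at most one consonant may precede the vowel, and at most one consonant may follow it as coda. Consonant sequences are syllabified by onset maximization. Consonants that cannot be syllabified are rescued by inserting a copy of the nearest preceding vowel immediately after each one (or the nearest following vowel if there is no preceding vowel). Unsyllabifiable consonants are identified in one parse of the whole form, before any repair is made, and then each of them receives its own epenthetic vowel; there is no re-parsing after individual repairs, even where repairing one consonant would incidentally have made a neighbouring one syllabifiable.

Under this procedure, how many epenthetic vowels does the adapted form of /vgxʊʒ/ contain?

The unsyllabifiable consonants are /v/, /g/; each receives one epenthetic vowel.

2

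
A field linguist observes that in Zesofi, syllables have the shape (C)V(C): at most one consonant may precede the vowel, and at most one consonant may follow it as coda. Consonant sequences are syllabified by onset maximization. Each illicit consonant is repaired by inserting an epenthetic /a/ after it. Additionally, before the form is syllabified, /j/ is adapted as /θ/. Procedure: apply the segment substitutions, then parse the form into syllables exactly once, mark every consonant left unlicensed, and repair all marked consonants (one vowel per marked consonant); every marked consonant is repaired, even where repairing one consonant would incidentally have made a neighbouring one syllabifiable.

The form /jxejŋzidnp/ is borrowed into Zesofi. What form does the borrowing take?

θaxeθŋazidnapa

Substitution: /j/ → /θ/, giving /θxeθŋzidnp/.
Syllabifying with onset maximization leaves /θ/, /ŋ/, /n/, /p/ stranded (at most one coda consonant is licensed; onsets are limited to one consonant).
Epenthesis after each stranded consonant: /θ/ → /θa/, /ŋ/ → /ŋa/, /n/ → /na/, /p/ → /pa/.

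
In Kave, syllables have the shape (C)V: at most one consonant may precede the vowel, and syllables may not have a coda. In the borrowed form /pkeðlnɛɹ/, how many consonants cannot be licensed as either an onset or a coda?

Under (C)V, the unsyllabifiable consonants are /p/, /ð/, /l/, /ɹ/ (no codas are permitted; onsets are limited to one consonant).

4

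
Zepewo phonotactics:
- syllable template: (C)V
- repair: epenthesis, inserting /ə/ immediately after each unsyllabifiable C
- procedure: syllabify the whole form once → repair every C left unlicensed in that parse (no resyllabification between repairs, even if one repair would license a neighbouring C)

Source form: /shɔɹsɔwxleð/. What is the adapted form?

Syllabifying with onset maximization leaves /s/, /ɹ/, /w/, /x/, /ð/ stranded (no codas are permitted; onsets are limited to one consonant).
Each unlicensed consonant becomes the onset of a new syllable: /s/ → /sə/, /ɹ/ → /ɹə/, /w/ → /wə/, /x/ → /xə/, /ð/ → /ðə/.

səhɔɹəsɔwəxəleðə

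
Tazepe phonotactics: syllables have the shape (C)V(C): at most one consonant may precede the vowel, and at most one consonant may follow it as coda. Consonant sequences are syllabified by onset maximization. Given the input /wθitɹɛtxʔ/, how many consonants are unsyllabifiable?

3

Syllabifying with onset maximization leaves /w/, /x/, /ʔ/ stranded (at most one coda consonant is licensed; onsets are limited to one consonant).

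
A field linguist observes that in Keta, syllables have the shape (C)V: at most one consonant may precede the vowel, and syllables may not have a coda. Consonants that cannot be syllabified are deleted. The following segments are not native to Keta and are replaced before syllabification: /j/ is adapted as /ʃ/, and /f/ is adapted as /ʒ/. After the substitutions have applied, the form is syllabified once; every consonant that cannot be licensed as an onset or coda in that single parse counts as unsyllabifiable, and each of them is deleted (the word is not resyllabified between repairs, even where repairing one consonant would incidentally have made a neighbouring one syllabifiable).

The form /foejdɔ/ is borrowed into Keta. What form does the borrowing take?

ʒoedɔ

Substitution: /f/ → /ʒ/, /j/ → /ʃ/, giving /ʒoeʃdɔ/.
Syllabifying with onset maximization leaves /ʃ/ stranded (no codas are permitted; onsets are limited to one consonant).
Deletion applies to /ʃ/.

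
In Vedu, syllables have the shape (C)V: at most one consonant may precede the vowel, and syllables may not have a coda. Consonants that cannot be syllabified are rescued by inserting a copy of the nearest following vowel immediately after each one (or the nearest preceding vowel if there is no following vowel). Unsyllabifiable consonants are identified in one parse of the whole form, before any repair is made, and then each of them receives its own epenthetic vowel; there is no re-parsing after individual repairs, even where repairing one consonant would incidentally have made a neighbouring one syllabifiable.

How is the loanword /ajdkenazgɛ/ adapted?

Under (C)V, the unsyllabifiable consonants are /j/, /d/, /z/ (no codas are permitted; onsets are limited to one consonant).
Inserting the epenthetic vowel yields /j/ → /je/, /d/ → /de/, /z/ → /zɛ/.

ajedekenazɛgɛ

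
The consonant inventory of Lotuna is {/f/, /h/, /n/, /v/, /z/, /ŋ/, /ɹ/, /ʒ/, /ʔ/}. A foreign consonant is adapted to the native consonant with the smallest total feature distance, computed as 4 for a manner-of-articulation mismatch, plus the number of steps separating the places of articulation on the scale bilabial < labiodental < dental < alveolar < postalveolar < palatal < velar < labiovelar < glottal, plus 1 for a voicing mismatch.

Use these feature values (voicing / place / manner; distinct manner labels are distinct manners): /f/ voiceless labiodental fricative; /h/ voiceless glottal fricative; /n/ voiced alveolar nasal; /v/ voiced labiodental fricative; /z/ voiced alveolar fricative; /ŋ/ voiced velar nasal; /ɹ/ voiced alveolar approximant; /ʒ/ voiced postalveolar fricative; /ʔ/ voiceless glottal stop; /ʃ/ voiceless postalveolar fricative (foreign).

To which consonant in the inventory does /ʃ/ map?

/ʒ/ is closest: same manner (fricative), place distance 0 (postalveolar→postalveolar), voicing differs (+1); total 1. Next closest is /z/ at distance 2.

ʒ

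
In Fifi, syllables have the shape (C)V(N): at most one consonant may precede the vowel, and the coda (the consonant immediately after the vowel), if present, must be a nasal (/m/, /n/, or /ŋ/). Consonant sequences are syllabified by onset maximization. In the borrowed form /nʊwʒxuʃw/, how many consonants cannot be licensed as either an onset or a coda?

4

The consonants /w/, /ʒ/, /ʃ/, /w/ cannot be parsed into a legal (C)V(N) syllable (only a nasal (/m/, /n/, or /ŋ/) is licensed in coda position; onsets are limited to one consonant).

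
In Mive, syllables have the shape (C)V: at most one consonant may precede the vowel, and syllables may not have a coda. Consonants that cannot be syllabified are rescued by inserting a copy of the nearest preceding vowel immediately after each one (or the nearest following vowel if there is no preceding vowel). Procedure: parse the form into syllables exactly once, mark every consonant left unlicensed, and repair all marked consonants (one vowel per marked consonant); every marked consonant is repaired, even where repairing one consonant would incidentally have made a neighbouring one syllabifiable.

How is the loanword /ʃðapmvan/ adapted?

ʃaðapamavana

Syllabifying with onset maximization leaves /ʃ/, /p/, /m/, /n/ stranded (no codas are permitted; onsets are limited to one consonant).
Inserting the epenthetic vowel yields /ʃ/ → /ʃa/, /p/ → /pa/, /m/ → /ma/, /n/ → /na/.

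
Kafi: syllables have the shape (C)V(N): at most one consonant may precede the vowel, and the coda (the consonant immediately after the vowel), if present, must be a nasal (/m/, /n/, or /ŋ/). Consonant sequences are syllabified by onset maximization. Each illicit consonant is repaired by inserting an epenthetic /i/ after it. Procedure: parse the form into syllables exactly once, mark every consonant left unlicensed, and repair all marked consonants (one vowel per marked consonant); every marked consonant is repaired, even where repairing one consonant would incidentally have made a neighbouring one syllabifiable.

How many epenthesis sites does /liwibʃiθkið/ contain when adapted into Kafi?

The unsyllabifiable consonants are /b/, /θ/, /ð/; each receives one epenthetic vowel.

3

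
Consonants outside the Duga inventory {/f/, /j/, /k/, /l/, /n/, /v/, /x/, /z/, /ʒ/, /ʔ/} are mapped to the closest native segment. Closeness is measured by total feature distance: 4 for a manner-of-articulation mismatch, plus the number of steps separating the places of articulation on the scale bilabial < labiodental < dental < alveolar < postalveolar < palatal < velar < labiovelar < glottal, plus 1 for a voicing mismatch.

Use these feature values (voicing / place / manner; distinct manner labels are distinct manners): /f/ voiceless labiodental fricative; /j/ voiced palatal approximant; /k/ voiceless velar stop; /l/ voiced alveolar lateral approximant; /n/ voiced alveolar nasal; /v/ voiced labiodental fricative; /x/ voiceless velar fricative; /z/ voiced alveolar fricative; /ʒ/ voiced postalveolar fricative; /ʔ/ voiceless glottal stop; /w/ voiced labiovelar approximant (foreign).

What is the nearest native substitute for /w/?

j

/j/ is closest: same manner (approximant), place distance 2 (labiovelar→palatal), same voicing; total 2. Next closest is /k/ at distance 6.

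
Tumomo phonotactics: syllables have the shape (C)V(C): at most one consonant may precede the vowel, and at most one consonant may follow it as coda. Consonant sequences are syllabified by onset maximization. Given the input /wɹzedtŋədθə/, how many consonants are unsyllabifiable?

3

Under (C)V(C), the unsyllabifiable consonants are /w/, /ɹ/, /t/ (at most one coda consonant is licensed; onsets are limited to one consonant).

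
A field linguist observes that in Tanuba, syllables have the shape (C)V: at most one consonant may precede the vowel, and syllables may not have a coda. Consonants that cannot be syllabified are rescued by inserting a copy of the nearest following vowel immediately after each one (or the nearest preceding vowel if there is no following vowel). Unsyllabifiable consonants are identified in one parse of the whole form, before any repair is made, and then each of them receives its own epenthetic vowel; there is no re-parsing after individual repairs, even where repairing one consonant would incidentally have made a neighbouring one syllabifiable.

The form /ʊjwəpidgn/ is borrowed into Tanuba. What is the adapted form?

Syllabifying with onset maximization leaves /j/, /d/, /g/, /n/ stranded (no codas are permitted; onsets are limited to one consonant).
Each unlicensed consonant becomes the onset of a new syllable: /j/ → /jə/, /d/ → /di/, /g/ → /gi/, /n/ → /ni/.

ʊjəwəpidigini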